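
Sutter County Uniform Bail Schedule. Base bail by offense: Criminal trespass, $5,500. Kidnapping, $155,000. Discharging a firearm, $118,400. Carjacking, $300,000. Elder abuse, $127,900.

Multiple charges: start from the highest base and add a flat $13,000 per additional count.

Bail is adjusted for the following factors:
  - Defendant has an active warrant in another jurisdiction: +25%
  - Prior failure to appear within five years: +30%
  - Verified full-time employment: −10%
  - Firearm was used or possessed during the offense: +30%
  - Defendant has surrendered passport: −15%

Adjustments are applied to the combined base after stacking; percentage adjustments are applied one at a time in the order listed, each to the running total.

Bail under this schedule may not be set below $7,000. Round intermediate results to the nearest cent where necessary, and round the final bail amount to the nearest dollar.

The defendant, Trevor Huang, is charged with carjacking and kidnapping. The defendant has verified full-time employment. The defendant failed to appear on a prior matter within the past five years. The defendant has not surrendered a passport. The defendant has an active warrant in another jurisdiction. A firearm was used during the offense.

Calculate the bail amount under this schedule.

$595,091

Base amounts from the schedule: carjacking $300,000; kidnapping $155,000.
Stacking rule: highest base plus $13,000 per additional charge. Highest is carjacking at $300,000; 1 additional charge → +$13,000. Combined base = $313,000.
Defendant has an active warrant in another jurisdiction (+25%): $313,000 × 1.25 = $391,250.
Prior failure to appear within five years (+30%): $391,250 × 1.3 = $508,625.
Verified full-time employment (−10%): $508,625 × 0.9 = $457,762.50.
Firearm was used or possessed during the offense (+30%): $457,762.50 × 1.3 = $595,091.25.
$595,091.25 is at or above the $7,000 minimum.
Rounded to the nearest dollar: $595,091.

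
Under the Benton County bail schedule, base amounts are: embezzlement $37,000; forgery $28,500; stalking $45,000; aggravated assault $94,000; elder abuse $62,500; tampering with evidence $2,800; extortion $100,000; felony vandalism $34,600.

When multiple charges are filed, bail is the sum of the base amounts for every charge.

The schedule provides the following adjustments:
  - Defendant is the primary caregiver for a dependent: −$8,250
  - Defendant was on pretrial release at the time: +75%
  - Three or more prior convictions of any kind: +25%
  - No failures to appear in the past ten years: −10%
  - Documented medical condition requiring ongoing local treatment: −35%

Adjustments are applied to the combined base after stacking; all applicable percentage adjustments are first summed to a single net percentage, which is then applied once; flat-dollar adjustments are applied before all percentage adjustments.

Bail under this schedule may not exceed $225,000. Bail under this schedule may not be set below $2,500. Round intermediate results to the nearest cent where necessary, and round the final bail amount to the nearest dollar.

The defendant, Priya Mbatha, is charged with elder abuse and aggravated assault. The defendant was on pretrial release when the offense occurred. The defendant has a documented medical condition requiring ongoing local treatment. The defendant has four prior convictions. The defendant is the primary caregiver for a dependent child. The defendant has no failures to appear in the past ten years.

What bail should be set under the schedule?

$225,000

Base amounts from the schedule: elder abuse $62,500; aggravated assault $94,000.
Stacking rule: sum of all bases. $62,500 + $94,000 = $156,500.
Defendant is the primary caregiver for a dependent (−$8,250 flat): $156,500 − $8,250 = $148,250.
Net percentage adjustment: +75% +25% −10% −35% = +55%. $148,250 × 1.55 = $229,787.50.
Result $229,787.50 exceeds the maximum of $225,000; bail is capped at $225,000.
$225,000 is at or above the $2,500 minimum.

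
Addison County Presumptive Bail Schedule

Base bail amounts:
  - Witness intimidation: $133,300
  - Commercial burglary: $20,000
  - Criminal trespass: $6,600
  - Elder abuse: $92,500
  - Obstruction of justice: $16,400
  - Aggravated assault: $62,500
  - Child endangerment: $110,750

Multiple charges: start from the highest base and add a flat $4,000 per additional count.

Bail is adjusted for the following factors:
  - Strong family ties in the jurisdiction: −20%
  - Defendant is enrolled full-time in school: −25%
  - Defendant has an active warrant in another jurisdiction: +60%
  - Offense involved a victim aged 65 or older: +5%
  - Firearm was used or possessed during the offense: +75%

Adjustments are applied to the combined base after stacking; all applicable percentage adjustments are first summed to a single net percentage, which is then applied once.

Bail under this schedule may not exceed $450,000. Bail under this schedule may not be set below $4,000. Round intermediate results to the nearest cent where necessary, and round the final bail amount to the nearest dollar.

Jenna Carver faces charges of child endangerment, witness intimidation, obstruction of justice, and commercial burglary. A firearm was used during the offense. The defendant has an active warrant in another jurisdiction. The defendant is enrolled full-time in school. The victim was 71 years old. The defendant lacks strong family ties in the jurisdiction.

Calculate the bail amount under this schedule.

$312,395

Base amounts from the schedule: child endangerment $110,750; witness intimidation $133,300; obstruction of justice $16,400; commercial burglary $20,000.
Stacking rule: highest base plus $4,000 per additional charge. Highest is witness intimidation at $133,300; 3 additional charges → +$12,000. Combined base = $145,300.
Net percentage adjustment: −25% +60% +5% +75% = +115%. $145,300 × 2.15 = $312,395.
$312,395 is within the $450,000 maximum.
$312,395 is at or above the $4,000 minimum.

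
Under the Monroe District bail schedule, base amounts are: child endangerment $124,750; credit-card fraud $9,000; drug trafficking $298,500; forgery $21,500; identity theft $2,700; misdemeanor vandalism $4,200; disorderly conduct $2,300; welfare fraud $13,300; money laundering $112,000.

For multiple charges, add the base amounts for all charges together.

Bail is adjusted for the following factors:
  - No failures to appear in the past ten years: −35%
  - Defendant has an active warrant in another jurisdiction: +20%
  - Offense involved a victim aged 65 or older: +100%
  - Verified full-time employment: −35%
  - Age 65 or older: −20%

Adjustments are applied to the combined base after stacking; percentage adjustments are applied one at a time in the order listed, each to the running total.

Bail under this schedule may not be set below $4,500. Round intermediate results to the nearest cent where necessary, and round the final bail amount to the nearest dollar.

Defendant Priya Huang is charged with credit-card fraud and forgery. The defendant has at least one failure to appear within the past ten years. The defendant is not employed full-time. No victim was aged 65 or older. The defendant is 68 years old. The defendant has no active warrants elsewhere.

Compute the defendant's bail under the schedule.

$24,400

Base amounts from the schedule: credit-card fraud $9,000; forgery $21,500.
Stacking rule: sum of all bases. $9,000 + $21,500 = $30,500.
Age 65 or older (−20%): $30,500 × 0.8 = $24,400.
$24,400 is at or above the $4,500 minimum.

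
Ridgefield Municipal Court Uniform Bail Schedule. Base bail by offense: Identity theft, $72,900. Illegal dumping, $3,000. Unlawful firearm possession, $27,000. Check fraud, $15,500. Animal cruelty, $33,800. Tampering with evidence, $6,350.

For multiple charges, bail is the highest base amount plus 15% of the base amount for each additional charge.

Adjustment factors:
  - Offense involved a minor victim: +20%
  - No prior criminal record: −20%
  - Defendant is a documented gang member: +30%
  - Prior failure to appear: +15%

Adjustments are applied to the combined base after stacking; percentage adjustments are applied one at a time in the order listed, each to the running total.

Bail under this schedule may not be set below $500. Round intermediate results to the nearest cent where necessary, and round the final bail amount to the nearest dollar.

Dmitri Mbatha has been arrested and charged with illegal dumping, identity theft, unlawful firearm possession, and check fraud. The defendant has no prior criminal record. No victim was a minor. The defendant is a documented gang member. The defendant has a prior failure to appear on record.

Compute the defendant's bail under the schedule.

Base amounts from the schedule: illegal dumping $3,000; identity theft $72,900; unlawful firearm possession $27,000; check fraud $15,500.
Stacking rule: highest base plus 15% of each additional charge. Highest is identity theft at $72,900. Additional: $3,000 × 15% = $450; $27,000 × 15% = $4,050; $15,500 × 15% = $2,325. Combined base = $72,900 + $6,825 = $79,725.
No prior criminal record (−20%): $79,725 × 0.8 = $63,780.
Defendant is a documented gang member (+30%): $63,780 × 1.3 = $82,914.
Prior failure to appear (+15%): $82,914 × 1.15 = $95,351.10.
$95,351.10 is at or above the $500 minimum.
Rounded to the nearest dollar: $95,351.

$95,351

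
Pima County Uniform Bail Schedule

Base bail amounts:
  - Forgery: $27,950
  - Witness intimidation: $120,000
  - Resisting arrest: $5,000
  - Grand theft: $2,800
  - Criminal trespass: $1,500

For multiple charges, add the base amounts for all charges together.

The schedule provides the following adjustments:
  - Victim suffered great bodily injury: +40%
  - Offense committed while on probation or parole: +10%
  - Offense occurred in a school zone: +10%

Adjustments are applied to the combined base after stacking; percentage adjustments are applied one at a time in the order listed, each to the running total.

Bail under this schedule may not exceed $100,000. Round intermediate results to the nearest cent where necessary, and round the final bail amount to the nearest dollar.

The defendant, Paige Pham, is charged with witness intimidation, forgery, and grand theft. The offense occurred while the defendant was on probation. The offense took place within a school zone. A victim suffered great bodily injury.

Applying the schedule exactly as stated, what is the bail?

Base amounts from the schedule: witness intimidation $120,000; forgery $27,950; grand theft $2,800.
Stacking rule: sum of all bases. $120,000 + $27,950 + $2,800 = $150,750.
Victim suffered great bodily injury (+40%): $150,750 × 1.4 = $211,050.
Offense committed while on probation or parole (+10%): $211,050 × 1.1 = $232,155.
Offense occurred in a school zone (+10%): $232,155 × 1.1 = $255,370.50.
Result $255,370.50 exceeds the maximum of $100,000; bail is capped at $100,000.

$100,000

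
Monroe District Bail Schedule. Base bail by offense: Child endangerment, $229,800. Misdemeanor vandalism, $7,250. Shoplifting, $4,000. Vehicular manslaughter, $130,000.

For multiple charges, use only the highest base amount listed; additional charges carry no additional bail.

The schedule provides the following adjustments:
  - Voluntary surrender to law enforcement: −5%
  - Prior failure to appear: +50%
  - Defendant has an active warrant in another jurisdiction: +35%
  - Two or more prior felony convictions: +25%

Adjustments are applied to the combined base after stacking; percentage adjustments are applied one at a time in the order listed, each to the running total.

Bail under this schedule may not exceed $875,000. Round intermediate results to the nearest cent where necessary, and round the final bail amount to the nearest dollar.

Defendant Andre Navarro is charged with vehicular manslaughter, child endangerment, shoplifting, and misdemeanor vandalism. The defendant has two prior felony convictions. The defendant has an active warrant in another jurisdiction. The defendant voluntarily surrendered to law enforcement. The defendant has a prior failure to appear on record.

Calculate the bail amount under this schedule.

$552,597

Base amounts from the schedule: vehicular manslaughter $130,000; child endangerment $229,800; shoplifting $4,000; misdemeanor vandalism $7,250.
Stacking rule: use the highest base only. Highest is child endangerment at $229,800. Combined base = $229,800.
Voluntary surrender to law enforcement (−5%): $229,800 × 0.95 = $218,310.
Prior failure to appear (+50%): $218,310 × 1.5 = $327,465.
Defendant has an active warrant in another jurisdiction (+35%): $327,465 × 1.35 = $442,077.75.
Two or more prior felony convictions (+25%): $442,077.75 × 1.25 = $552,597.19.
$552,597.19 is within the $875,000 maximum.
Rounded to the nearest dollar: $552,597.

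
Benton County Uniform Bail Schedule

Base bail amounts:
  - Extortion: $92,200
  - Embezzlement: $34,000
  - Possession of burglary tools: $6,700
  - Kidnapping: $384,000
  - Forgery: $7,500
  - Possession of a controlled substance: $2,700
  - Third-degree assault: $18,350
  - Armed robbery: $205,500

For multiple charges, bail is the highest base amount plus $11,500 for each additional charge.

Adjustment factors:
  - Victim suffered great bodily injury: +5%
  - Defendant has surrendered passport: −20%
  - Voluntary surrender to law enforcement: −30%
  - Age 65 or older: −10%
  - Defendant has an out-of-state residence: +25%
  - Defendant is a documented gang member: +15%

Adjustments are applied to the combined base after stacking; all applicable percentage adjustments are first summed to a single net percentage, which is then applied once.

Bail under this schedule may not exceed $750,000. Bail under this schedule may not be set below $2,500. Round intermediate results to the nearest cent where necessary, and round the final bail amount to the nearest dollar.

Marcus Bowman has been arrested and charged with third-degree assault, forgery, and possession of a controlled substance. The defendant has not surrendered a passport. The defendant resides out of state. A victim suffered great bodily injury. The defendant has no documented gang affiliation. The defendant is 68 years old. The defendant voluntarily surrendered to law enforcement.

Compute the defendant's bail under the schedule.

$37,215

Base amounts from the schedule: third-degree assault $18,350; forgery $7,500; possession of a controlled substance $2,700.
Stacking rule: highest base plus $11,500 per additional charge. Highest is third-degree assault at $18,350; 2 additional charges → +$23,000. Combined base = $41,350.
Net percentage adjustment: +5% −30% −10% +25% = −10%. $41,350 × 0.9 = $37,215.
$37,215 is within the $750,000 maximum.
$37,215 is at or above the $2,500 minimum.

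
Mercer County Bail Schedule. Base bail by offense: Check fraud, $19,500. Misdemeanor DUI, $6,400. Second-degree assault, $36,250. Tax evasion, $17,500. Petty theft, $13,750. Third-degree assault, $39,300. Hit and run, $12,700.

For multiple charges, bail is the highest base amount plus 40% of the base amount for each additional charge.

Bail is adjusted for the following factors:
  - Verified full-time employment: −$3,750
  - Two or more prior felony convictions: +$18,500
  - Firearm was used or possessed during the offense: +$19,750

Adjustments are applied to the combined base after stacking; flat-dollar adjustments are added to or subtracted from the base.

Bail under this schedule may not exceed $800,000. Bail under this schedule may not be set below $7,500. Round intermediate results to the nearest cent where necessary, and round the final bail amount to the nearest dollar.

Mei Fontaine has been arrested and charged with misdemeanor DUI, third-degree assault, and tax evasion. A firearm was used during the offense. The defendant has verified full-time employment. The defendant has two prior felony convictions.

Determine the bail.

Base amounts from the schedule: misdemeanor DUI $6,400; third-degree assault $39,300; tax evasion $17,500.
Stacking rule: highest base plus 40% of each additional charge. Highest is third-degree assault at $39,300. Additional: $6,400 × 40% = $2,560; $17,500 × 40% = $7,000. Combined base = $39,300 + $9,560 = $48,860.
Verified full-time employment (−$3,750 flat): $48,860 − $3,750 = $45,110.
Two or more prior felony convictions (+$18,500 flat): $45,110 + $18,500 = $63,610.
Firearm was used or possessed during the offense (+$19,750 flat): $63,610 + $19,750 = $83,360.
$83,360 is within the $800,000 maximum.
$83,360 is at or above the $7,500 minimum.

$83,360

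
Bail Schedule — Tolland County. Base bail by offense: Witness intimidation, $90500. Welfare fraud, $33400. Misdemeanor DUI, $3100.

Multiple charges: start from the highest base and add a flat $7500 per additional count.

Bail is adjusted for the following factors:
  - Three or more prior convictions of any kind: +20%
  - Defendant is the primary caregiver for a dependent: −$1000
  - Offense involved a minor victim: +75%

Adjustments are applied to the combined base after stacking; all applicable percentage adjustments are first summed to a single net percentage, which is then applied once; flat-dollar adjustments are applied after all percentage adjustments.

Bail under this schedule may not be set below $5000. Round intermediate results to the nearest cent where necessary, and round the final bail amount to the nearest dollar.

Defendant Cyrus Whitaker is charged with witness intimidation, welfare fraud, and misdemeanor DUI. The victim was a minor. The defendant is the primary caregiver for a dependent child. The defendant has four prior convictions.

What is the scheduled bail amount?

$204725

Base amounts from the schedule: witness intimidation $90500; welfare fraud $33400; misdemeanor DUI $3100.
Stacking rule: highest base plus $7500 per additional charge. Highest is witness intimidation at $90500; 2 additional charges → +$15000. Combined base = $105500.
Net percentage adjustment: +20% +75% = +95%. $105500 × 1.95 = $205725.
Defendant is the primary caregiver for a dependent (−$1000 flat): $205725 − $1000 = $204725.
$204725 is at or above the $5000 minimum.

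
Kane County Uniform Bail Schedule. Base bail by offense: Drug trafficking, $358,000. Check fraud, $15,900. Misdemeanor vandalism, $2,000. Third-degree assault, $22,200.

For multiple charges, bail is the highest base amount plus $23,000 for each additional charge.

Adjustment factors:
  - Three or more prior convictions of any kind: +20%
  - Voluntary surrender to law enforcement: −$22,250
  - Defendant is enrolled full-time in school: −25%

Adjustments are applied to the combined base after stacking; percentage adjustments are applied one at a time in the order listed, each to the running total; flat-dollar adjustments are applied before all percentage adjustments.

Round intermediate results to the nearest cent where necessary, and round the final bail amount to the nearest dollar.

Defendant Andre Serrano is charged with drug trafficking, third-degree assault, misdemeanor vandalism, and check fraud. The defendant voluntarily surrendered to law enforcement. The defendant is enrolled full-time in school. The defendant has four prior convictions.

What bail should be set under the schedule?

$364,275

Base amounts from the schedule: drug trafficking $358,000; third-degree assault $22,200; misdemeanor vandalism $2,000; check fraud $15,900.
Stacking rule: highest base plus $23,000 per additional charge. Highest is drug trafficking at $358,000; 3 additional charges → +$69,000. Combined base = $427,000.
Voluntary surrender to law enforcement (−$22,250 flat): $427,000 − $22,250 = $404,750.
Three or more prior convictions of any kind (+20%): $404,750 × 1.2 = $485,700.
Defendant is enrolled full-time in school (−25%): $485,700 × 0.75 = $364,275.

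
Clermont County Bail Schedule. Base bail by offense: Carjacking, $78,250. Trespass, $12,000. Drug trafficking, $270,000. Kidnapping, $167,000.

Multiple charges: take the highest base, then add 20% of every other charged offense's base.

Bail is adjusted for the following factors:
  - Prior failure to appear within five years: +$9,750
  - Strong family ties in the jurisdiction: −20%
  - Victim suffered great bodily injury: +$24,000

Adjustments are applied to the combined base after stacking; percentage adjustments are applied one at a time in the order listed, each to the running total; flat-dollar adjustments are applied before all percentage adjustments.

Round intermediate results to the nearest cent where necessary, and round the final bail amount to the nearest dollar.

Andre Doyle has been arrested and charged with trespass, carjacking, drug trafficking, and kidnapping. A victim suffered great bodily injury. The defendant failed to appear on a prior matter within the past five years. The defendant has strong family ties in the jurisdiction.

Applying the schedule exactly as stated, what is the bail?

Base amounts from the schedule: trespass $12,000; carjacking $78,250; drug trafficking $270,000; kidnapping $167,000.
Stacking rule: highest base plus 20% of each additional charge. Highest is drug trafficking at $270,000. Additional: $12,000 × 20% = $2,400; $78,250 × 20% = $15,650; $167,000 × 20% = $33,400. Combined base = $270,000 + $51,450 = $321,450.
Prior failure to appear within five years (+$9,750 flat): $321,450 + $9,750 = $331,200.
Victim suffered great bodily injury (+$24,000 flat): $331,200 + $24,000 = $355,200.
Strong family ties in the jurisdiction (−20%): $355,200 × 0.8 = $284,160.

$284,160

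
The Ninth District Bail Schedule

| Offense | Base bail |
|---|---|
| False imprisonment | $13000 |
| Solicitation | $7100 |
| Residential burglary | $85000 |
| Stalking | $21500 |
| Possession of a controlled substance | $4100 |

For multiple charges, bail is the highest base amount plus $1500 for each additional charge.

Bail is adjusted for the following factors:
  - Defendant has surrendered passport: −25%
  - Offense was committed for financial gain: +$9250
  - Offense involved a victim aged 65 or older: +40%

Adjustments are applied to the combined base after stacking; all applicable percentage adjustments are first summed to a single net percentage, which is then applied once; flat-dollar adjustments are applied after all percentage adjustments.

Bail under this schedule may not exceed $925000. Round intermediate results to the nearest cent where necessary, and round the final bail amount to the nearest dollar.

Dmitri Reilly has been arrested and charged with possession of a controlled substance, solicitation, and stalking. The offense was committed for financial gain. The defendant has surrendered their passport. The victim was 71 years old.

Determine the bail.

Base amounts from the schedule: possession of a controlled substance $4100; solicitation $7100; stalking $21500.
Stacking rule: highest base plus $1500 per additional charge. Highest is stalking at $21500; 2 additional charges → +$3000. Combined base = $24500.
Net percentage adjustment: −25% +40% = +15%. $24500 × 1.15 = $28175.
Offense was committed for financial gain (+$9250 flat): $28175 + $9250 = $37425.
$37425 is within the $925000 maximum.

$37425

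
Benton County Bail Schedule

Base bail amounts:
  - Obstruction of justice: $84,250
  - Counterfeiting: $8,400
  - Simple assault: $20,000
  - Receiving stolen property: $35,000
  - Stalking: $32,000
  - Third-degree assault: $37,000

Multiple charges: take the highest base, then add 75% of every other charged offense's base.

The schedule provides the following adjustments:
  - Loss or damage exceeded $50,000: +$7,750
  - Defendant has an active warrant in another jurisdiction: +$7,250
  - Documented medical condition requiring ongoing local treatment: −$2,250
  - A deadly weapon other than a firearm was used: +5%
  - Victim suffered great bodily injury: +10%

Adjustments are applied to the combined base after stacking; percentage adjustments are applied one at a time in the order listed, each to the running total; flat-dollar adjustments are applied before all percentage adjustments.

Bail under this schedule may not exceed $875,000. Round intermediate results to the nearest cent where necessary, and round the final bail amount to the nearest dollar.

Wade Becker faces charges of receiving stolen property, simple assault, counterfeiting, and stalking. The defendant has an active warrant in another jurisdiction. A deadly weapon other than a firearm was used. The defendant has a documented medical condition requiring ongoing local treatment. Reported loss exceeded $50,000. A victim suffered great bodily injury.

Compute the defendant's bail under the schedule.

Base amounts from the schedule: receiving stolen property $35,000; simple assault $20,000; counterfeiting $8,400; stalking $32,000.
Stacking rule: highest base plus 75% of each additional charge. Highest is receiving stolen property at $35,000. Additional: $20,000 × 75% = $15,000; $8,400 × 75% = $6,300; $32,000 × 75% = $24,000. Combined base = $35,000 + $45,300 = $80,300.
Loss or damage exceeded $50,000 (+$7,750 flat): $80,300 + $7,750 = $88,050.
Defendant has an active warrant in another jurisdiction (+$7,250 flat): $88,050 + $7,250 = $95,300.
Documented medical condition requiring ongoing local treatment (−$2,250 flat): $95,300 − $2,250 = $93,050.
A deadly weapon other than a firearm was used (+5%): $93,050 × 1.05 = $97,702.50.
Victim suffered great bodily injury (+10%): $97,702.50 × 1.1 = $107,472.75.
$107,472.75 is within the $875,000 maximum.
Rounded to the nearest dollar: $107,473.

$107,473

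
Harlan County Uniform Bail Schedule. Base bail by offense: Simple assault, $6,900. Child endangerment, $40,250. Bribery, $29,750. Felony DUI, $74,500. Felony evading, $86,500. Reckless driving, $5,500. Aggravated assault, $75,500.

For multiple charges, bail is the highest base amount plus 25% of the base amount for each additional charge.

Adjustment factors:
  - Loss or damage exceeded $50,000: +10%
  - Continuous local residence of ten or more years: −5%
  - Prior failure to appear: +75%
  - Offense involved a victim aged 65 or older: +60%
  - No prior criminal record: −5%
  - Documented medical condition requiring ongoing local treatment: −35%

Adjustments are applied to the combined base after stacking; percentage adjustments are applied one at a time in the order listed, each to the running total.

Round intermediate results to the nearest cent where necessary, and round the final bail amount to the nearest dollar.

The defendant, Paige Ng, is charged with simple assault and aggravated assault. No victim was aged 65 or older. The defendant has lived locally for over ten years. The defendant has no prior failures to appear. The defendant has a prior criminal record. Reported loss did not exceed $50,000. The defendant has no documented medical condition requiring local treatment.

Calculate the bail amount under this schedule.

Base amounts from the schedule: simple assault $6,900; aggravated assault $75,500.
Stacking rule: highest base plus 25% of each additional charge. Highest is aggravated assault at $75,500. Additional: $6,900 × 25% = $1,725. Combined base = $75,500 + $1,725 = $77,225.
Continuous local residence of ten or more years (−5%): $77,225 × 0.95 = $73,363.75.
Rounded to the nearest dollar: $73,364.

$73,364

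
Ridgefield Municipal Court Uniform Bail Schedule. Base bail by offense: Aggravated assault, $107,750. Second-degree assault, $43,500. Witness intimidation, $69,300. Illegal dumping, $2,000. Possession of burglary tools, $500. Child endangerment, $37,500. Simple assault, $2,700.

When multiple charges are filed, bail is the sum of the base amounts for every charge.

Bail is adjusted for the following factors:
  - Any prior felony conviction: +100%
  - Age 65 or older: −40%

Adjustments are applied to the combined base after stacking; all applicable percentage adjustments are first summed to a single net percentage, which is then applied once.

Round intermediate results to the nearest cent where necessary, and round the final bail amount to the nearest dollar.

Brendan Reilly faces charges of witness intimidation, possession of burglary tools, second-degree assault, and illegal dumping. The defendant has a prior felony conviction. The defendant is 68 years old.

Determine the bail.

$184,480

Base amounts from the schedule: witness intimidation $69,300; possession of burglary tools $500; second-degree assault $43,500; illegal dumping $2,000.
Stacking rule: sum of all bases. $69,300 + $500 + $43,500 + $2,000 = $115,300.
Net percentage adjustment: +100% −40% = +60%. $115,300 × 1.6 = $184,480.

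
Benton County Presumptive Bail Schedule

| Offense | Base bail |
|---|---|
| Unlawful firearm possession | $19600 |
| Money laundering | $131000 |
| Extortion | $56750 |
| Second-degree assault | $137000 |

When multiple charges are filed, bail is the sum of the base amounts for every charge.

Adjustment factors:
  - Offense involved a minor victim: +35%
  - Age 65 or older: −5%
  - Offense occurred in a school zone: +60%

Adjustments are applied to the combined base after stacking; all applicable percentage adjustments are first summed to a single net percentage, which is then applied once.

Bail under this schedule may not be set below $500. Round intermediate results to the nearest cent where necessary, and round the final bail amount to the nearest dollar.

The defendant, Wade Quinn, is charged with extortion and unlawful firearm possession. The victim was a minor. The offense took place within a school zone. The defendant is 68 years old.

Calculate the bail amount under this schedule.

$145065

Base amounts from the schedule: extortion $56750; unlawful firearm possession $19600.
Stacking rule: sum of all bases. $56750 + $19600 = $76350.
Net percentage adjustment: +35% −5% +60% = +90%. $76350 × 1.9 = $145065.
$145065 is at or above the $500 minimum.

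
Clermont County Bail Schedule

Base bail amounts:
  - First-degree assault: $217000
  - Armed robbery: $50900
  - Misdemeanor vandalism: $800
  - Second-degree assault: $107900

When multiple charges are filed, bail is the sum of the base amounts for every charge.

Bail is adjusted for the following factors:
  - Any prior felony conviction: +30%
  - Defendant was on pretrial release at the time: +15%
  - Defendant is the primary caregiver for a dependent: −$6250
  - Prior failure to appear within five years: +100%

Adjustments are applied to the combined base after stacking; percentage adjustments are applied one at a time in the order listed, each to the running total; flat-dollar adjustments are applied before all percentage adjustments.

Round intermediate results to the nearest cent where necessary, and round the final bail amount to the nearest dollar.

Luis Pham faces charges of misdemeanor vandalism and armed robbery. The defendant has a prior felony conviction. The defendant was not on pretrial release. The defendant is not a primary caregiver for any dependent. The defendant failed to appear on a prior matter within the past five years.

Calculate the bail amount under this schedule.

Base amounts from the schedule: misdemeanor vandalism $800; armed robbery $50900.
Stacking rule: sum of all bases. $800 + $50900 = $51700.
Any prior felony conviction (+30%): $51700 × 1.3 = $67210.
Prior failure to appear within five years (+100%): $67210 × 2 = $134420.

$134420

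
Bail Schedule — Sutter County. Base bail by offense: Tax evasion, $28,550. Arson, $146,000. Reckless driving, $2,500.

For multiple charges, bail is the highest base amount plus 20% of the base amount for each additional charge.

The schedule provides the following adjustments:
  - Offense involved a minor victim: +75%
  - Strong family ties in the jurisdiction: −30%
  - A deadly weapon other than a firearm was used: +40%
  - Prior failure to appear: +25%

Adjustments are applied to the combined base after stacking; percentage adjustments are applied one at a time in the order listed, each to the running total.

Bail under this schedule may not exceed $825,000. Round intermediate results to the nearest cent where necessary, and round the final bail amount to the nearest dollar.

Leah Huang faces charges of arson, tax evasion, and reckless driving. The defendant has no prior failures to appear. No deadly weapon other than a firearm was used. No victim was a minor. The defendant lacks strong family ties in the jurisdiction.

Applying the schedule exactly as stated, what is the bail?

$152,210

Base amounts from the schedule: arson $146,000; tax evasion $28,550; reckless driving $2,500.
Stacking rule: highest base plus 20% of each additional charge. Highest is arson at $146,000. Additional: $28,550 × 20% = $5,710; $2,500 × 20% = $500. Combined base = $146,000 + $6,210 = $152,210.
No adjustment factors apply to this defendant.
$152,210 is within the $825,000 maximum.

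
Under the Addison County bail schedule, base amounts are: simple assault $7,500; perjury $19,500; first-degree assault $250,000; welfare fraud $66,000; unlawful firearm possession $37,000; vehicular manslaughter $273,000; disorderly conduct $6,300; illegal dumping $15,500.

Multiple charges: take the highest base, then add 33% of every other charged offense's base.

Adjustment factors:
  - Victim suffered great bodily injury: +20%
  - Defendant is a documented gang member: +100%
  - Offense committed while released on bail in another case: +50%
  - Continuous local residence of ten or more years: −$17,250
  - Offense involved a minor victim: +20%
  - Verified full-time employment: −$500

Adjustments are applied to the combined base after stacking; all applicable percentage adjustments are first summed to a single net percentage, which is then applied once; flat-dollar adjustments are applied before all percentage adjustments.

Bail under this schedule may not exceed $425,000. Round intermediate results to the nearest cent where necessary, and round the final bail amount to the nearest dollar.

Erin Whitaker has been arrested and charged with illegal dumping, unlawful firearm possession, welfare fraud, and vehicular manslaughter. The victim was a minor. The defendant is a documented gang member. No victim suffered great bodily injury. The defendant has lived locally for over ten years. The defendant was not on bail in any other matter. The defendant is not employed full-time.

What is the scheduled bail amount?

Base amounts from the schedule: illegal dumping $15,500; unlawful firearm possession $37,000; welfare fraud $66,000; vehicular manslaughter $273,000.
Stacking rule: highest base plus 33% of each additional charge. Highest is vehicular manslaughter at $273,000. Additional: $15,500 × 33% = $5,115; $37,000 × 33% = $12,210; $66,000 × 33% = $21,780. Combined base = $273,000 + $39,105 = $312,105.
Continuous local residence of ten or more years (−$17,250 flat): $312,105 − $17,250 = $294,855.
Net percentage adjustment: +100% +20% = +120%. $294,855 × 2.2 = $648,681.
Result $648,681 exceeds the maximum of $425,000; bail is capped at $425,000.

$425,000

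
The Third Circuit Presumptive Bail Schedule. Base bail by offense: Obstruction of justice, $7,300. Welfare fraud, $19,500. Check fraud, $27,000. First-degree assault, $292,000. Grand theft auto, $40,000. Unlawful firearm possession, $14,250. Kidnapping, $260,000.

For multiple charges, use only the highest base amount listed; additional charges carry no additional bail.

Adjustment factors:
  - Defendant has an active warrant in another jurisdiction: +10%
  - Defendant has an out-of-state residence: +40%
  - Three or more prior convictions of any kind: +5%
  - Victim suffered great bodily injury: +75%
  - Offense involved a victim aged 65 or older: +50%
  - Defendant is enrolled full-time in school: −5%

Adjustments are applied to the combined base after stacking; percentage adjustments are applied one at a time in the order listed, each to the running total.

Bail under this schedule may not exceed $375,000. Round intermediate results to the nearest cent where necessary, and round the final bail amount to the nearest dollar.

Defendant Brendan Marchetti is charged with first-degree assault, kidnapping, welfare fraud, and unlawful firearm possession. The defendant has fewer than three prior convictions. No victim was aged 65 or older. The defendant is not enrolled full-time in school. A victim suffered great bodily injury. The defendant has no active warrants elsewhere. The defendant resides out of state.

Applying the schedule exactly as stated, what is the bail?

Base amounts from the schedule: first-degree assault $292,000; kidnapping $260,000; welfare fraud $19,500; unlawful firearm possession $14,250.
Stacking rule: use the highest base only. Highest is first-degree assault at $292,000. Combined base = $292,000.
Defendant has an out-of-state residence (+40%): $292,000 × 1.4 = $408,800.
Victim suffered great bodily injury (+75%): $408,800 × 1.75 = $715,400.
Result $715,400 exceeds the maximum of $375,000; bail is capped at $375,000.

$375,000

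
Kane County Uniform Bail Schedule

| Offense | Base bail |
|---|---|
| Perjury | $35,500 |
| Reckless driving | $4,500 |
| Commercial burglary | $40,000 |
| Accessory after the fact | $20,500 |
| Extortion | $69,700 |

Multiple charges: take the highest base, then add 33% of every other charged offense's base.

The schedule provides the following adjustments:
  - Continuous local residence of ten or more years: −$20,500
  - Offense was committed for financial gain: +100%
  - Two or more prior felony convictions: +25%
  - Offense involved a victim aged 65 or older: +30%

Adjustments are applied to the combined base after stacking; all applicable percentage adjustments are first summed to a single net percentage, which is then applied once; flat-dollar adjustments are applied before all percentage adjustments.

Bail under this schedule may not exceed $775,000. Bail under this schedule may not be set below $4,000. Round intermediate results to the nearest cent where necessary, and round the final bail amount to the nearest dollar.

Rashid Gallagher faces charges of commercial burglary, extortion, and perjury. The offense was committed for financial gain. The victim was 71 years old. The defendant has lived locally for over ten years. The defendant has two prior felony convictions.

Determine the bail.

Base amounts from the schedule: commercial burglary $40,000; extortion $69,700; perjury $35,500.
Stacking rule: highest base plus 33% of each additional charge. Highest is extortion at $69,700. Additional: $40,000 × 33% = $13,200; $35,500 × 33% = $11,715. Combined base = $69,700 + $24,915 = $94,615.
Continuous local residence of ten or more years (−$20,500 flat): $94,615 − $20,500 = $74,115.
Net percentage adjustment: +100% +25% +30% = +155%. $74,115 × 2.55 = $188,993.25.
$188,993.25 is within the $775,000 maximum.
$188,993.25 is at or above the $4,000 minimum.
Rounded to the nearest dollar: $188,993.

$188,993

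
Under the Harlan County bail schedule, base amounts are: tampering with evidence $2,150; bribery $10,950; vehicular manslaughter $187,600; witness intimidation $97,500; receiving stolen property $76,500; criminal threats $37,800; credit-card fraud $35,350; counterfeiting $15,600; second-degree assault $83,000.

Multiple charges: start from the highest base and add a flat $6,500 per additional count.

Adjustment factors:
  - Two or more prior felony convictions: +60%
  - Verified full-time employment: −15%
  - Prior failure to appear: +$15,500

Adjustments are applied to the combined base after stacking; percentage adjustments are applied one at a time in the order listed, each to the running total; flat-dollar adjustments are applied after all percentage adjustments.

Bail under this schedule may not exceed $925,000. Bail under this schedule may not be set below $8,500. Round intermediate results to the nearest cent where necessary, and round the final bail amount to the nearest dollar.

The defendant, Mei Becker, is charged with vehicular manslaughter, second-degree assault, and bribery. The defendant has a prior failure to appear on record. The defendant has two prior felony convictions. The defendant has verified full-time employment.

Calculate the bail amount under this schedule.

$288,316

Base amounts from the schedule: vehicular manslaughter $187,600; second-degree assault $83,000; bribery $10,950.
Stacking rule: highest base plus $6,500 per additional charge. Highest is vehicular manslaughter at $187,600; 2 additional charges → +$13,000. Combined base = $200,600.
Two or more prior felony convictions (+60%): $200,600 × 1.6 = $320,960.
Verified full-time employment (−15%): $320,960 × 0.85 = $272,816.
Prior failure to appear (+$15,500 flat): $272,816 + $15,500 = $288,316.
$288,316 is within the $925,000 maximum.
$288,316 is at or above the $8,500 minimum.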